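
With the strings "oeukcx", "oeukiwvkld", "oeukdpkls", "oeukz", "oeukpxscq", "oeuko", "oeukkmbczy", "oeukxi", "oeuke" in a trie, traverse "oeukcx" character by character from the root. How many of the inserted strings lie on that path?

1

Walk "oeukcx" from the root; an end-of-word marker is hit whenever a stored word is a prefix of "oeukcx".
Prefixes of the query that are stored words: "oeukcx"
Count: 1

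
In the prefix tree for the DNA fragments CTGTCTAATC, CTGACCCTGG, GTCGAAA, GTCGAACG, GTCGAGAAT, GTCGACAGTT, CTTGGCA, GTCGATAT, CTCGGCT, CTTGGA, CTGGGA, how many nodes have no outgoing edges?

Leaves are exactly the stored words that no other stored word extends.
Those words: "CTCGGCT", "CTGACCCTGG", "CTGGGA", "CTGTCTAATC", "CTTGGA", "CTTGGCA", "GTCGAAA", "GTCGAACG", "GTCGACAGTT", "GTCGAGAAT", "GTCGATAT"
Leaf count: 11

11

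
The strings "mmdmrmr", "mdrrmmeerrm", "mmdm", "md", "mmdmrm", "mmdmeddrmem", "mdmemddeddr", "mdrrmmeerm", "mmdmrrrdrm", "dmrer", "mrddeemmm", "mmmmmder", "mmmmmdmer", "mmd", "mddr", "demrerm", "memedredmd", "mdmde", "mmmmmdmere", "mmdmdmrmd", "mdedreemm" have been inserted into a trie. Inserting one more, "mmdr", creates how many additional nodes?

The longest prefix of "mmdr" already in the trie is "mmd" (length 3).
New nodes needed: |"mmdr"| − 3 = 4 − 3 = 1.

1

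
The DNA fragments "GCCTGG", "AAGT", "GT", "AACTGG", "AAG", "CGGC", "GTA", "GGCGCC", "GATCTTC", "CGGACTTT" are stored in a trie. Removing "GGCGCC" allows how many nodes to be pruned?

Walk "GGCGCC" from the leaf back toward the root, removing each node that no remaining word uses.
The suffix "GCGCC" (5 nodes) is used only by "GGCGCC"; the node for "G" still has the child "C", so pruning stops there.
Nodes removed: 5

5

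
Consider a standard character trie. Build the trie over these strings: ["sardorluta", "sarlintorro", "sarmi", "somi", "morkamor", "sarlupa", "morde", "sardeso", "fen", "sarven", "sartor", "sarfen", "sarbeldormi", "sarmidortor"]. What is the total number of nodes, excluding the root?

65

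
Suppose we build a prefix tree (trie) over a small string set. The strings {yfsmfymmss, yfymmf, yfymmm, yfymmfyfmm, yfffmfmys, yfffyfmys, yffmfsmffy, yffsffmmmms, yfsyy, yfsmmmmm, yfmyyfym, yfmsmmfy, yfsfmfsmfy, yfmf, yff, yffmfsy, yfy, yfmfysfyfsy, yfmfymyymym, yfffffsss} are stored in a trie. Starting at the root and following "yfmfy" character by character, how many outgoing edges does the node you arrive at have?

Walk "yfmfy" from the root, arriving at one node.
Distinct next characters after "yfmfy": m, s.
That node has 2 child edges.

2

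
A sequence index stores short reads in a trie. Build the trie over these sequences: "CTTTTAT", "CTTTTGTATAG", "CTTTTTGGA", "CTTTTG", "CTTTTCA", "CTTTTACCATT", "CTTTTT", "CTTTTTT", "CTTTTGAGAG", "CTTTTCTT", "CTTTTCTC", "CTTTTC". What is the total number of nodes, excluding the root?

Trie structure (* marks end of a word):
(root)
└─ C
   └─ T
      └─ T
         └─ T
            └─ T
               ├─ A
               │  ├─ C
               │  │  └─ C
               │  │     └─ A
               │  │        └─ T
               │  │           └─ T *
               │  └─ T *
               ├─ C *
               │  ├─ A *
               │  └─ T
               │     ├─ C *
               │     └─ T *
               ├─ G *
               │  ├─ A
               │  │  └─ G
               │  │     └─ A
               │  │        └─ G *
               │  └─ T
               │     └─ A
               │        └─ T
               │           └─ A
               │              └─ G *
               └─ T *
                  ├─ G
                  │  └─ G
                  │     └─ A *
                  └─ T *
Counting every labelled node above: 32.

32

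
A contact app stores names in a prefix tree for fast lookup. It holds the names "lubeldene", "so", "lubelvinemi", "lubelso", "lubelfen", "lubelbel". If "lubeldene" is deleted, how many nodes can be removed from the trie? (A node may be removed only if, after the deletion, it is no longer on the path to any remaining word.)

After clearing the end-marker at "lubeldene", prune upward until reaching a node still needed by another word.
The suffix "dene" (4 nodes) is used only by "lubeldene"; the node for "lubel" still has the child "v", so pruning stops there.
Nodes removed: 4

4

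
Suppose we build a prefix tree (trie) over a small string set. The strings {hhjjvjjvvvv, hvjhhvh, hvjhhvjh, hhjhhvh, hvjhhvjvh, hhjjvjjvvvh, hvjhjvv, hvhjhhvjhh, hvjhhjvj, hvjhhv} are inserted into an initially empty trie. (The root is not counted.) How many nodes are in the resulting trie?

40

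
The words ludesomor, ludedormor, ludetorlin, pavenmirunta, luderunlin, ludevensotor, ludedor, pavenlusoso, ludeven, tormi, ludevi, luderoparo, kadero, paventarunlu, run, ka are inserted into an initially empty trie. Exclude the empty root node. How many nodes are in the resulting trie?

80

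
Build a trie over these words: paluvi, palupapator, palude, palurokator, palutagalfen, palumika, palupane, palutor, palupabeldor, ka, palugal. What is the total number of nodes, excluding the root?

49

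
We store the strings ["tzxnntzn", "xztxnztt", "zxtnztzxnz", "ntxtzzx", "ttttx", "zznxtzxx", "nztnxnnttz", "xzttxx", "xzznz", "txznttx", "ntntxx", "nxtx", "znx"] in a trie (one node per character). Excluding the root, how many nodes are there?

Insert word by word; a character creates a node only if that edge doesn't already exist:
  "tzxnntzn" → 8 new (t, z, x, n, n, t, z, n)
  "xztxnztt" → 8 new (x, z, t, x, n, z, t, t)
  "zxtnztzxnz" → 10 new (z, x, t, n, z, t, z, x, n, z)
  "ntxtzzx" → 7 new (n, t, x, t, z, z, x)
  "ttttx" → prefix "t" already present; 4 new (t, t, t, x)
  "zznxtzxx" → prefix "z" already present; 7 new (z, n, x, t, z, x, x)
  "nztnxnnttz" → prefix "n" already present; 9 new (z, t, n, x, n, n, t, t, z)
  "xzttxx" → prefix "xzt" already present; 3 new (t, x, x)
  "xzznz" → prefix "xz" already present; 3 new (z, n, z)
  "txznttx" → prefix "t" already present; 6 new (x, z, n, t, t, x)
  "ntntxx" → prefix "nt" already present; 4 new (n, t, x, x)
  "nxtx" → prefix "n" already present; 3 new (x, t, x)
  "znx" → prefix "z" already present; 2 new (n, x)
Total nodes = 8 + 8 + 10 + 7 + 4 + 7 + 9 + 3 + 3 + 6 + 4 + 3 + 2 = 74

74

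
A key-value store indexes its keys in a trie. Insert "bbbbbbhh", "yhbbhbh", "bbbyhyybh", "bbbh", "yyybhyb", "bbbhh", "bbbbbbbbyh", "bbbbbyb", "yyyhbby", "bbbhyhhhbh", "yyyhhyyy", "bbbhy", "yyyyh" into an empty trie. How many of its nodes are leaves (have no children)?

11

A leaf is a node with no children — equivalently, the end of a word that is not a proper prefix of any other stored word.
Those words: "bbbbbbbbyh", "bbbbbbhh", "bbbbbyb", "bbbhh", "bbbhyhhhbh", "bbbyhyybh", "yhbbhbh", "yyybhyb", "yyyhbby", "yyyhhyyy", "yyyyh"
Leaf count: 11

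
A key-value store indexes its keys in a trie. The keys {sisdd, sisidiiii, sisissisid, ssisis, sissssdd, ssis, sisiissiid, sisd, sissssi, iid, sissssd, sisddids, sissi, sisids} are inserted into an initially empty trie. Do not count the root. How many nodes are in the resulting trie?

42

Insert word by word; a character creates a node only if that edge doesn't already exist:
  "sisdd" → 5 new (s, i, s, d, d)
  "sisidiiii" → prefix "sis" already present; 6 new (i, d, i, i, i, i)
  "sisissisid" → prefix "sisi" already present; 6 new (s, s, i, s, i, d)
  "ssisis" → prefix "s" already present; 5 new (s, i, s, i, s)
  "sissssdd" → prefix "sis" already present; 5 new (s, s, s, d, d)
  "ssis" → prefix "ssis" already present; 0 new (none)
  "sisiissiid" → prefix "sisi" already present; 6 new (i, s, s, i, i, d)
  "sisd" → prefix "sisd" already present; 0 new (none)
  "sissssi" → prefix "sissss" already present; 1 new (i)
  "iid" → 3 new (i, i, d)
  "sissssd" → prefix "sissssd" already present; 0 new (none)
  "sisddids" → prefix "sisdd" already present; 3 new (i, d, s)
  "sissi" → prefix "siss" already present; 1 new (i)
  "sisids" → prefix "sisid" already present; 1 new (s)
Total nodes = 5 + 6 + 6 + 5 + 5 + 0 + 6 + 0 + 1 + 3 + 0 + 3 + 1 + 1 = 42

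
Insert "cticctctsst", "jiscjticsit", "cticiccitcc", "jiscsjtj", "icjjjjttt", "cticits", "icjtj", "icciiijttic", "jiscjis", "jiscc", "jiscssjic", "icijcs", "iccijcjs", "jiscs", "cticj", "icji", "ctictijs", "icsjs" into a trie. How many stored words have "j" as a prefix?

6

Traverse to the node for "j", then collect every word in that subtree.
Matches: "jiscc", "jiscjis", "jiscjticsit", "jiscs", "jiscsjtj", "jiscssjic"
Count: 6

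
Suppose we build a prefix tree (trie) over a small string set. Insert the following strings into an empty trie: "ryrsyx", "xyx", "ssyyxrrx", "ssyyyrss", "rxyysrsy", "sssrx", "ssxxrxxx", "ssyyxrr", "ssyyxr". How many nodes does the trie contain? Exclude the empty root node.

37

Trie structure (* marks end of a word):
(root)
├─ r
│  ├─ x
│  │  └─ y
│  │     └─ y
│  │        └─ s
│  │           └─ r
│  │              └─ s
│  │                 └─ y *
│  └─ y
│     └─ r
│        └─ s
│           └─ y
│              └─ x *
├─ s
│  └─ s
│     ├─ s
│     │  └─ r
│     │     └─ x *
│     ├─ x
│     │  └─ x
│     │     └─ r
│     │        └─ x
│     │           └─ x
│     │              └─ x *
│     └─ y
│        └─ y
│           ├─ x
│           │  └─ r *
│           │     └─ r *
│           │        └─ x *
│           └─ y
│              └─ r
│                 └─ s
│                    └─ s *
└─ x
   └─ y
      └─ x *
Counting every labelled node above: 37.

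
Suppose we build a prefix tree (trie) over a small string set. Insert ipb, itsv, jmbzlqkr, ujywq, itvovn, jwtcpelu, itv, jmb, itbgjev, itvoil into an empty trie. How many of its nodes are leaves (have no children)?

8

Leaves are exactly the stored words that no other stored word extends.
Those words: "ipb", "itbgjev", "itsv", "itvoil", "itvovn", "jmbzlqkr", "jwtcpelu", "ujywq"
Leaf count: 8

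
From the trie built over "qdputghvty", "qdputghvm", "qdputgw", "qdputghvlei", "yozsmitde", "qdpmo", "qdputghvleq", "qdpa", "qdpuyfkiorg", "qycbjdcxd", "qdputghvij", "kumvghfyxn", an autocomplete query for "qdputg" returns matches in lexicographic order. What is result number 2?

qdputghvlei

Filter for "qdputg…" and sort: "qdputghvij", "qdputghvlei", "qdputghvleq", "qdputghvm", "qdputghvty", "qdputgw"
Position 2: qdputghvlei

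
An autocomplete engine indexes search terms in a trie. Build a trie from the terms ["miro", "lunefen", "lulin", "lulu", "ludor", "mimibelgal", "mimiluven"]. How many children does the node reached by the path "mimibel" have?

1

The children of the "mimibel" node are the distinct next characters among strings starting with "mimibel".
Distinct next characters after "mimibel": g.
That node has 1 child edge.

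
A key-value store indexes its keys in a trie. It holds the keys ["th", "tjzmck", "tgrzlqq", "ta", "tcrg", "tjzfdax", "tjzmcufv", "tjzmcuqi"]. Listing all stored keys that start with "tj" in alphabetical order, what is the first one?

tjzfdax

Filter for "tj…" and sort: "tjzfdax", "tjzmck", "tjzmcufv", "tjzmcuqi"
Position 1: tjzfdax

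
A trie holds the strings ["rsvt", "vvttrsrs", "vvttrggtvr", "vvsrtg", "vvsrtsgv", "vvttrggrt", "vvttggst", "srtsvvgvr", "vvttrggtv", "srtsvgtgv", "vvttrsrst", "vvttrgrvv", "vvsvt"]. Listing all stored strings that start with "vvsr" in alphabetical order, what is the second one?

vvsrtsgv

DFS of the "vvsr" subtree visits, in order: "vvsrtg", "vvsrtsgv"
Position 2: vvsrtsgv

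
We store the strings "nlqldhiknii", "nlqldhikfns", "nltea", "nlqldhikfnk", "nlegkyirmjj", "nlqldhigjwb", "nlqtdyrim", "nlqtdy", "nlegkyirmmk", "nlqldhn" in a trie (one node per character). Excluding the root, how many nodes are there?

40

Trie structure (* marks end of a word):
(root)
└─ n
   └─ l
      ├─ e
      │  └─ g
      │     └─ k
      │        └─ y
      │           └─ i
      │              └─ r
      │                 └─ m
      │                    ├─ j
      │                    │  └─ j *
      │                    └─ m
      │                       └─ k *
      ├─ q
      │  ├─ l
      │  │  └─ d
      │  │     └─ h
      │  │        ├─ i
      │  │        │  ├─ g
      │  │        │  │  └─ j
      │  │        │  │     └─ w
      │  │        │  │        └─ b *
      │  │        │  └─ k
      │  │        │     ├─ f
      │  │        │     │  └─ n
      │  │        │     │     ├─ k *
      │  │        │     │     └─ s *
      │  │        │     └─ n
      │  │        │        └─ i
      │  │        │           └─ i *
      │  │        └─ n *
      │  └─ t
      │     └─ d
      │        └─ y *
      │           └─ r
      │              └─ i
      │                 └─ m *
      └─ t
         └─ e
            └─ a *
Counting every labelled node above: 40.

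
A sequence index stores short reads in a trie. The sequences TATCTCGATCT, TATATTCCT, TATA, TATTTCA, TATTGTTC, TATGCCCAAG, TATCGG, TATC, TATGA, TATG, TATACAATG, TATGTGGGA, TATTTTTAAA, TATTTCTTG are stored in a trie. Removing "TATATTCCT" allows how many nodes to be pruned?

5

After clearing the end-marker at "TATATTCCT", prune upward until reaching a node still needed by another word.
The suffix "TTCCT" (5 nodes) is used only by "TATATTCCT"; the node for "TATA" still has the child "C", so pruning stops there.
Nodes removed: 5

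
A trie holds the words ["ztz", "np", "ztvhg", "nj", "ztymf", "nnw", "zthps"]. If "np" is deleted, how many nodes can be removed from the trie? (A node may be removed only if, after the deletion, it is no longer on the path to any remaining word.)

Walk "np" from the leaf back toward the root, removing each node that no remaining word uses.
The suffix "p" (1 node) is used only by "np"; the node for "n" still has the child "j", so pruning stops there.
Nodes removed: 1

1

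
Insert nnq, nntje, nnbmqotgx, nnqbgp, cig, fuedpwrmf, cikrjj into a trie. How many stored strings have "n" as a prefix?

Walk to "n"; the words in its subtree are exactly those with that prefix.
Words under "n": nnbmqotgx, nnq, nnqbgp, nntje
Count: 4

4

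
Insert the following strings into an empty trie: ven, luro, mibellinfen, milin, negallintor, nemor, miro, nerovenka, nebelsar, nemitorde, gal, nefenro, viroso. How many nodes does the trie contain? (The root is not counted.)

69

Count nodes per top-level branch (shared prefixes stored once):
  'g'-branch (gal): 3 nodes
  'l'-branch (luro): 4 nodes
  'm'-branch (mibellinfen, milin, miro): 16 nodes
  'n'-branch (nebelsar, nefenro, negallintor, nemitorde, nemor, nerovenka): 38 nodes
  'v'-branch (ven, viroso): 8 nodes
Sum: 69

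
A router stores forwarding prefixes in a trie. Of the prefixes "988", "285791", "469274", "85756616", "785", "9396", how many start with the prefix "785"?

1

Walk to "785"; the words in its subtree are exactly those with that prefix.
Matches: "785"
Count: 1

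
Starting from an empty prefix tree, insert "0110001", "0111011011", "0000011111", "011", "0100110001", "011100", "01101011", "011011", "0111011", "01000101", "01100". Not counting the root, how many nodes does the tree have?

Trace insertions, counting only characters that open a new branch:
  "0110001" → 7 new (0, 1, 1, 0, 0, 0, 1)
  "0111011011" → prefix "011" already present; 7 new (1, 0, 1, 1, 0, 1, 1)
  "0000011111" → prefix "0" already present; 9 new (0, 0, 0, 0, 1, 1, 1, 1, 1)
  "011" → prefix "011" already present; 0 new (none)
  "0100110001" → prefix "01" already present; 8 new (0, 0, 1, 1, 0, 0, 0, 1)
  "011100" → prefix "01110" already present; 1 new (0)
  "01101011" → prefix "0110" already present; 4 new (1, 0, 1, 1)
  "011011" → prefix "01101" already present; 1 new (1)
  "0111011" → prefix "0111011" already present; 0 new (none)
  "01000101" → prefix "0100" already present; 4 new (0, 1, 0, 1)
  "01100" → prefix "01100" already present; 0 new (none)
Total nodes = 7 + 7 + 9 + 0 + 8 + 1 + 4 + 1 + 0 + 4 + 0 = 41

41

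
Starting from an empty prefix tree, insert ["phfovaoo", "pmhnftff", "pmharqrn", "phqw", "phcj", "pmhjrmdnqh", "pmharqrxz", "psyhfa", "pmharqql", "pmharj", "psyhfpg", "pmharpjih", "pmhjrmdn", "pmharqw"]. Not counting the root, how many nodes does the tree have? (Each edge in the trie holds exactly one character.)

Trace insertions, counting only characters that open a new branch:
  "phfovaoo" → 8 new (p, h, f, o, v, a, o, o)
  "pmhnftff" → prefix "p" already present; 7 new (m, h, n, f, t, f, f)
  "pmharqrn" → prefix "pmh" already present; 5 new (a, r, q, r, n)
  "phqw" → prefix "ph" already present; 2 new (q, w)
  "phcj" → prefix "ph" already present; 2 new (c, j)
  "pmhjrmdnqh" → prefix "pmh" already present; 7 new (j, r, m, d, n, q, h)
  "pmharqrxz" → prefix "pmharqr" already present; 2 new (x, z)
  "psyhfa" → prefix "p" already present; 5 new (s, y, h, f, a)
  "pmharqql" → prefix "pmharq" already present; 2 new (q, l)
  "pmharj" → prefix "pmhar" already present; 1 new (j)
  "psyhfpg" → prefix "psyhf" already present; 2 new (p, g)
  "pmharpjih" → prefix "pmhar" already present; 4 new (p, j, i, h)
  "pmhjrmdn" → prefix "pmhjrmdn" already present; 0 new (none)
  "pmharqw" → prefix "pmharq" already present; 1 new (w)
Total nodes = 8 + 7 + 5 + 2 + 2 + 7 + 2 + 5 + 2 + 1 + 2 + 4 + 0 + 1 = 48

48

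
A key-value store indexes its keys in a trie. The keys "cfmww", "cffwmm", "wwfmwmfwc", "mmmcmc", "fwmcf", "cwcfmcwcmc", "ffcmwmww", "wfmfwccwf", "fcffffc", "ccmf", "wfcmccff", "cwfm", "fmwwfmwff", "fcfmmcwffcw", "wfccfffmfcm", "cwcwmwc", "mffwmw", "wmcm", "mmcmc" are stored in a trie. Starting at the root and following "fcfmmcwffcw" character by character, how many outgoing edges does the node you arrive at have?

0

Follow the path "fcfmmcwffcw" to its node, then look at its outgoing edges.
No stored string extends past "fcfmmcwffcw".
That node has 0 child edges.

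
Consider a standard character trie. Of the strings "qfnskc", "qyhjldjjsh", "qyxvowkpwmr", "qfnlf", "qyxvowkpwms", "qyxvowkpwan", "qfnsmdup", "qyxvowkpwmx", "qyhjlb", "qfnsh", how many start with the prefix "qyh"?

Walk to "qyh"; the words in its subtree are exactly those with that prefix.
Words under "qyh": qyhjlb, qyhjldjjsh
Count: 2

2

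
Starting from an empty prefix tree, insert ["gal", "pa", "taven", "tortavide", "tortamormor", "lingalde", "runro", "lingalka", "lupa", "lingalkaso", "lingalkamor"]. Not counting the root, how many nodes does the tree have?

47

Trace insertions, counting only characters that open a new branch:
  "gal" → 3 new (g, a, l)
  "pa" → 2 new (p, a)
  "taven" → 5 new (t, a, v, e, n)
  "tortavide" → prefix "t" already present; 8 new (o, r, t, a, v, i, d, e)
  "tortamormor" → prefix "torta" already present; 6 new (m, o, r, m, o, r)
  "lingalde" → 8 new (l, i, n, g, a, l, d, e)
  "runro" → 5 new (r, u, n, r, o)
  "lingalka" → prefix "lingal" already present; 2 new (k, a)
  "lupa" → prefix "l" already present; 3 new (u, p, a)
  "lingalkaso" → prefix "lingalka" already present; 2 new (s, o)
  "lingalkamor" → prefix "lingalka" already present; 3 new (m, o, r)
Total nodes = 3 + 2 + 5 + 8 + 6 + 8 + 5 + 2 + 3 + 2 + 3 = 47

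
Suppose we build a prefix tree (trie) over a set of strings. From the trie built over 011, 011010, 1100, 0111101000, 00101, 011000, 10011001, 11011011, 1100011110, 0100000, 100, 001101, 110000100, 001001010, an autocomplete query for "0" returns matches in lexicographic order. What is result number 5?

Words with prefix "0", in lexicographic order: "001001010", "00101", "001101", "0100000", "011", "011000", "011010", "0111101000"
Position 5: 011

011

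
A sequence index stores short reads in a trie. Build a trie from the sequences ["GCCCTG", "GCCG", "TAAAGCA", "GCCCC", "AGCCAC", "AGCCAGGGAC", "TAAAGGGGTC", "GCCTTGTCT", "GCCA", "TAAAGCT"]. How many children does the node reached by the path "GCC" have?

Follow the path "GCC" to its node, then look at its outgoing edges.
Characters that immediately follow "GCC" among the stored strings: {A, C, G, T}.
That node has 4 child edges.

4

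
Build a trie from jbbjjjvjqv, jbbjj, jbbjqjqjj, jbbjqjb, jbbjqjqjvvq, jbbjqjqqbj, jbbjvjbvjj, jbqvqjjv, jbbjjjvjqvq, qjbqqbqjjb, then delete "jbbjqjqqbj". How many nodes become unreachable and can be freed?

A node on "jbbjqjqqbj"'s path can go only if nothing else ends at it or branches off below it.
The suffix "qbj" (3 nodes) is used only by "jbbjqjqqbj"; the node for "jbbjqjq" still has the child "j", so pruning stops there.
Nodes removed: 3

3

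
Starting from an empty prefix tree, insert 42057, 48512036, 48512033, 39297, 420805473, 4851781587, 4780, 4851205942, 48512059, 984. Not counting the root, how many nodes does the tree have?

40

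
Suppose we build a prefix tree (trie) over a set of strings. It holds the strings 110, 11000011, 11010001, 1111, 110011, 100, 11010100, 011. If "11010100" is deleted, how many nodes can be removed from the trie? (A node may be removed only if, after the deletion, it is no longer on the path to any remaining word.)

3

After clearing the end-marker at "11010100", prune upward until reaching a node still needed by another word.
The suffix "100" (3 nodes) is used only by "11010100"; the node for "11010" still has the child "0", so pruning stops there.
Nodes removed: 3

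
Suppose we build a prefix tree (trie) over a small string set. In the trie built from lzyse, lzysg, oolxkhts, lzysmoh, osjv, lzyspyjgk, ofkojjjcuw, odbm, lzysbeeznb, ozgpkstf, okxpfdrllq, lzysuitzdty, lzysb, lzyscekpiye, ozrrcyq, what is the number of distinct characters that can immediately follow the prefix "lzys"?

Follow the path "lzys" to its node, then look at its outgoing edges.
Distinct next characters after "lzys": b, c, e, g, m, p, u.
That node has 7 child edges.

7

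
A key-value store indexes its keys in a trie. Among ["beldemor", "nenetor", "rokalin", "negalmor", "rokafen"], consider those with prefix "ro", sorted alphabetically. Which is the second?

Filter for "ro…" and sort: "rokafen", "rokalin"
Position 2: rokalin

rokalin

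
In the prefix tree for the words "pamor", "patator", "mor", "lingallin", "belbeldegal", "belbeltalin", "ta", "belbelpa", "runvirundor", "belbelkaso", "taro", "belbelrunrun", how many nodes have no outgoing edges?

11

A leaf is a node with no children — equivalently, the end of a word that is not a proper prefix of any other stored word.
Those words: "belbeldegal", "belbelkaso", "belbelpa", "belbelrunrun", "belbeltalin", "lingallin", "mor", "pamor", "patator", "runvirundor", "taro"
Leaf count: 11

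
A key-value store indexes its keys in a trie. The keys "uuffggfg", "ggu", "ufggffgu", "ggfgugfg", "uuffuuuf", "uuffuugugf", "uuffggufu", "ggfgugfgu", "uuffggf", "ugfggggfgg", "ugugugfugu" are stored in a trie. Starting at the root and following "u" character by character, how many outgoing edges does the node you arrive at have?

3

Follow the path "u" to its node, then look at its outgoing edges.
Distinct next characters after "u": f, g, u.
That node has 3 child edges.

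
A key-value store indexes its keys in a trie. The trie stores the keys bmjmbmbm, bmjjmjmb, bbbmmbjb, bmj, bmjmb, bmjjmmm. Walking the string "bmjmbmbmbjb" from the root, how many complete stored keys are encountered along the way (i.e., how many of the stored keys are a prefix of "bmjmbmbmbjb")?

Traverse "bmjmbmbmbjb" character by character; count nodes along the way that are marked as word ends.
Prefixes of the query that are stored words: "bmj", "bmjmb", "bmjmbmbm"
Count: 3

3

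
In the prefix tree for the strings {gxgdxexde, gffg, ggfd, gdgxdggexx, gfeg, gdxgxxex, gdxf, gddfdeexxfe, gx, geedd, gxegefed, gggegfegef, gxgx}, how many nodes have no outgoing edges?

Leaves are exactly the stored words that no other stored word extends.
Those words: "gddfdeexxfe", "gdgxdggexx", "gdxf", "gdxgxxex", "geedd", "gfeg", "gffg", "ggfd", "gggegfegef", "gxegefed", "gxgdxexde", "gxgx"
Leaf count: 12

12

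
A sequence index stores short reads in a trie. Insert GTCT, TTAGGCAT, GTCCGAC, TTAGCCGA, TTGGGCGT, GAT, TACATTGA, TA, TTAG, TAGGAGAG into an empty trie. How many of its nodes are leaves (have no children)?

A leaf is a node with no children — equivalently, the end of a word that is not a proper prefix of any other stored word.
Those words: "GAT", "GTCCGAC", "GTCT", "TACATTGA", "TAGGAGAG", "TTAGCCGA", "TTAGGCAT", "TTGGGCGT"
Leaf count: 8

8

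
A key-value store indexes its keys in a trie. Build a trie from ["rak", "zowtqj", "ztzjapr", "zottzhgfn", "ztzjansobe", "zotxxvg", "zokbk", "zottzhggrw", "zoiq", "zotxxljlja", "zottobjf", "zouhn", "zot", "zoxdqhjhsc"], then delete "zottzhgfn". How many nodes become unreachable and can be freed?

2

Walk "zottzhgfn" from the leaf back toward the root, removing each node that no remaining word uses.
The suffix "fn" (2 nodes) is used only by "zottzhgfn"; the node for "zottzhg" still has the child "g", so pruning stops there.
Nodes removed: 2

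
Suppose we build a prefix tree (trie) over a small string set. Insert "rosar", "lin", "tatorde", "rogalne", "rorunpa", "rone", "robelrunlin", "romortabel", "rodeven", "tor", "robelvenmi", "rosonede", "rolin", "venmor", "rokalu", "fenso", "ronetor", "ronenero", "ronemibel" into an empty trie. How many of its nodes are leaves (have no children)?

A leaf is a node with no children — equivalently, the end of a word that is not a proper prefix of any other stored word.
Those words: "fenso", "lin", "robelrunlin", "robelvenmi", "rodeven", "rogalne", "rokalu", "rolin", "romortabel", "ronemibel", "ronenero", "ronetor", "rorunpa", "rosar", "rosonede", "tatorde", "tor", "venmor"
Leaf count: 18

18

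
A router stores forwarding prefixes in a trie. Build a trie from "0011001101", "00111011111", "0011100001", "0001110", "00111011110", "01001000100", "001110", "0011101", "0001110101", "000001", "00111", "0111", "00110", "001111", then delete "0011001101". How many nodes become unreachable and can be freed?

5

After clearing the end-marker at "0011001101", prune upward until reaching a node still needed by another word.
The suffix "01101" (5 nodes) is used only by "0011001101"; "00110" is itself a stored word, so pruning stops there.
Nodes removed: 5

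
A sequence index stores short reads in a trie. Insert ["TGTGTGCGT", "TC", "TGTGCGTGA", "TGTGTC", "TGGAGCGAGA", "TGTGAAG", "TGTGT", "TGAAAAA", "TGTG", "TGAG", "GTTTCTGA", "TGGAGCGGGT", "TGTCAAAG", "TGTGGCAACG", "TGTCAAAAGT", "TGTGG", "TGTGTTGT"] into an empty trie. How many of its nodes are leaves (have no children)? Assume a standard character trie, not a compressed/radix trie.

14

A leaf is a node with no children — equivalently, the end of a word that is not a proper prefix of any other stored word.
Those words: "GTTTCTGA", "TC", "TGAAAAA", "TGAG", "TGGAGCGAGA", "TGGAGCGGGT", "TGTCAAAAGT", "TGTCAAAG", "TGTGAAG", "TGTGCGTGA", "TGTGGCAACG", "TGTGTC", "TGTGTGCGT", "TGTGTTGT"
Leaf count: 14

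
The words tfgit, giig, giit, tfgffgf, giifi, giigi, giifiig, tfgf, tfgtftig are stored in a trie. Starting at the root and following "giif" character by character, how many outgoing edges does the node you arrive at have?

1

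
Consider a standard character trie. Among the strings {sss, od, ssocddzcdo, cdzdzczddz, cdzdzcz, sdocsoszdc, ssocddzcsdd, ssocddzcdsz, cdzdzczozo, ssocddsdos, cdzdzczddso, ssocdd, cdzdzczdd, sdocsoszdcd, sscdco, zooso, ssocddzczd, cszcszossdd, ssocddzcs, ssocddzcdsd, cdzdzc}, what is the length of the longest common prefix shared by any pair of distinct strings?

Equivalently: take the maximum, over all pairs, of their longest common prefix length.
"sdocsoszdc" and "sdocsoszdcd" agree on "sdocsoszdc" (10 characters) before diverging; nothing deeper is shared.
Longest shared-prefix length: 10

10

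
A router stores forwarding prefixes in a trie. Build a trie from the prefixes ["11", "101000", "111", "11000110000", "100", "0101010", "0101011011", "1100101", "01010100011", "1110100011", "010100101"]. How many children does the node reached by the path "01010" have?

2

The children of the "01010" node are the distinct next characters among strings starting with "01010".
Distinct next characters after "01010": 0, 1.
That node has 2 child edges.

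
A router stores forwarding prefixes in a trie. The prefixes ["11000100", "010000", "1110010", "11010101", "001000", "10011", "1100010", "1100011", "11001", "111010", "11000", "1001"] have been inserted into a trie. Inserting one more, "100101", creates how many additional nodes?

"1001" is already a path in the trie; the remaining "01" must be added.
So 6 − 4 = 2 new nodes.

2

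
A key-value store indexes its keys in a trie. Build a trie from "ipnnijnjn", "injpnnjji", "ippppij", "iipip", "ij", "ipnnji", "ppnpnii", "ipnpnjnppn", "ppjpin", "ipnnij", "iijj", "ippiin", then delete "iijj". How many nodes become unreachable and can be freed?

2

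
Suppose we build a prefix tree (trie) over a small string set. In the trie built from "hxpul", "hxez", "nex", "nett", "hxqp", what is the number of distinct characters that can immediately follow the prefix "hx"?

3

The children of the "hx" node are the distinct next characters among strings starting with "hx".
Distinct next characters after "hx": e, p, q.
That node has 3 child edges.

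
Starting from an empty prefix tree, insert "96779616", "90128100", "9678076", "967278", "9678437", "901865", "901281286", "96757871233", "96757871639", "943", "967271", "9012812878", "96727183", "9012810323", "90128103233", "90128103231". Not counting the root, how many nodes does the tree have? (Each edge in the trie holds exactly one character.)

Insert word by word; a character creates a node only if that edge doesn't already exist:
  "96779616" → 8 new (9, 6, 7, 7, 9, 6, 1, 6)
  "90128100" → prefix "9" already present; 7 new (0, 1, 2, 8, 1, 0, 0)
  "9678076" → prefix "967" already present; 4 new (8, 0, 7, 6)
  "967278" → prefix "967" already present; 3 new (2, 7, 8)
  "9678437" → prefix "9678" already present; 3 new (4, 3, 7)
  "901865" → prefix "901" already present; 3 new (8, 6, 5)
  "901281286" → prefix "901281" already present; 3 new (2, 8, 6)
  "96757871233" → prefix "967" already present; 8 new (5, 7, 8, 7, 1, 2, 3, 3)
  "96757871639" → prefix "96757871" already present; 3 new (6, 3, 9)
  "943" → prefix "9" already present; 2 new (4, 3)
  "967271" → prefix "96727" already present; 1 new (1)
  "9012812878" → prefix "90128128" already present; 2 new (7, 8)
  "96727183" → prefix "967271" already present; 2 new (8, 3)
  "9012810323" → prefix "9012810" already present; 3 new (3, 2, 3)
  "90128103233" → prefix "9012810323" already present; 1 new (3)
  "90128103231" → prefix "9012810323" already present; 1 new (1)
Total nodes = 8 + 7 + 4 + 3 + 3 + 3 + 3 + 8 + 3 + 2 + 1 + 2 + 2 + 3 + 1 + 1 = 54

54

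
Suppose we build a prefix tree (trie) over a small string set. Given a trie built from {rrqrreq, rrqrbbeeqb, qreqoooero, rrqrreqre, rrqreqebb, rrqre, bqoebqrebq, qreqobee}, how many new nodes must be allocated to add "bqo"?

"bqo" is already a full path in the trie; only an end-marker is added.
No new nodes are needed: 0.

0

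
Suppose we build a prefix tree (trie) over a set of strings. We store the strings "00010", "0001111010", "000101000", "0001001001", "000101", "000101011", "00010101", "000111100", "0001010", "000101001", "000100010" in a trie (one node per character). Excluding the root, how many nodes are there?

27

Trie structure (* marks end of a word):
(root)
└─ 0
   └─ 0
      └─ 0
         └─ 1
            ├─ 0 *
            │  ├─ 0
            │  │  ├─ 0
            │  │  │  └─ 1
            │  │  │     └─ 0 *
            │  │  └─ 1
            │  │     └─ 0
            │  │        └─ 0
            │  │           └─ 1 *
            │  └─ 1 *
            │     └─ 0 *
            │        ├─ 0
            │        │  ├─ 0 *
            │        │  └─ 1 *
            │        └─ 1 *
            │           └─ 1 *
            └─ 1
               └─ 1
                  └─ 1
                     └─ 0
                        ├─ 0 *
                        └─ 1
                           └─ 0 *
Counting every labelled node above: 27.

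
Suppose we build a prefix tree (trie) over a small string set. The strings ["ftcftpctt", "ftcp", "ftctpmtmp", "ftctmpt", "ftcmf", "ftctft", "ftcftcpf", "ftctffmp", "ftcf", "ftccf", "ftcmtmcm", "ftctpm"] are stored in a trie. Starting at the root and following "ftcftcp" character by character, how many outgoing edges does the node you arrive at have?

Follow the path "ftcftcp" to its node, then look at its outgoing edges.
Distinct next characters after "ftcftcp": f.
That node has 1 child edge.

1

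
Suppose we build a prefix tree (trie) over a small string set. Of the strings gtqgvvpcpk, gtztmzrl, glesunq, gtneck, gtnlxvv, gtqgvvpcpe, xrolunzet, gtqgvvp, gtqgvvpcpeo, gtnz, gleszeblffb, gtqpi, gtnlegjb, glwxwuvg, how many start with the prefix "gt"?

10

Filter for entries beginning with "gt":
Matches: "gtneck", "gtnlegjb", "gtnlxvv", "gtnz", "gtqgvvp", "gtqgvvpcpe", "gtqgvvpcpeo", "gtqgvvpcpk", "gtqpi", "gtztmzrl"
Count: 10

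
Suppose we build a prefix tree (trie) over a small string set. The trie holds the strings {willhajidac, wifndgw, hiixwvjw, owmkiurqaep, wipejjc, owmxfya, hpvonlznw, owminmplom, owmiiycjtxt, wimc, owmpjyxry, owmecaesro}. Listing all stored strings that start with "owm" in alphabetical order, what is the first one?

owmecaesro

Words with prefix "owm", in lexicographic order: "owmecaesro", "owmiiycjtxt", "owminmplom", "owmkiurqaep", "owmpjyxry", "owmxfya"
Position 1: owmecaesro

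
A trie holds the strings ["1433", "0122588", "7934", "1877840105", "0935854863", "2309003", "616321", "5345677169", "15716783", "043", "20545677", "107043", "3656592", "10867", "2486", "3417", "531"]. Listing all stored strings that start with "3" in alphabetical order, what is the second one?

3656592

DFS of the "3" subtree visits, in order: "3417", "3656592"
Position 2: 3656592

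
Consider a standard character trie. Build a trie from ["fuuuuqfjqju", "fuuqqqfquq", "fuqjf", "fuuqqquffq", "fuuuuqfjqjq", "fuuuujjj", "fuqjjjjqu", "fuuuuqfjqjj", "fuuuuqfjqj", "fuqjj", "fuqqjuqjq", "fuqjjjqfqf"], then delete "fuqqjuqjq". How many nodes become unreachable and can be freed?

6

After clearing the end-marker at "fuqqjuqjq", prune upward until reaching a node still needed by another word.
The suffix "qjuqjq" (6 nodes) is used only by "fuqqjuqjq"; the node for "fuq" still has the child "j", so pruning stops there.
Nodes removed: 6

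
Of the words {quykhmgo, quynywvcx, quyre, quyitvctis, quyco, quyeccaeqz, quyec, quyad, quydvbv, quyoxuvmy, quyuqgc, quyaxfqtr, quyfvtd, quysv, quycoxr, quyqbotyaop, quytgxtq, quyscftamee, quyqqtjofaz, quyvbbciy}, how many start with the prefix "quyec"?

Filter for entries beginning with "quyec":
Words under "quyec": quyec, quyeccaeqz
Count: 2

2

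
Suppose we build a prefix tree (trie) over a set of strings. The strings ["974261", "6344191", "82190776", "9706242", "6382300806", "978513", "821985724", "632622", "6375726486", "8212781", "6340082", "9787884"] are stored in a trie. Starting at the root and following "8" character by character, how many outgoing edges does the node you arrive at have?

1

The children of the "8" node are the distinct next characters among strings starting with "8".
Characters that immediately follow "8" among the stored strings: {2}.
That node has 1 child edge.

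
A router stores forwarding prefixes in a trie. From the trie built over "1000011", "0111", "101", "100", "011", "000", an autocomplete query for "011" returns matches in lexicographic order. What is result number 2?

0111

DFS of the "011" subtree visits, in order: "011", "0111"
The 2nd is 0111.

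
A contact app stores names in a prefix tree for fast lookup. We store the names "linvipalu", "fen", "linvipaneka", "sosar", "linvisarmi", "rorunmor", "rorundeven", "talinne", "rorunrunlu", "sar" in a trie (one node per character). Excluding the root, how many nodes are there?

53

Insert word by word; a character creates a node only if that edge doesn't already exist:
  "linvipalu" → 9 new (l, i, n, v, i, p, a, l, u)
  "fen" → 3 new (f, e, n)
  "linvipaneka" → prefix "linvipa" already present; 4 new (n, e, k, a)
  "sosar" → 5 new (s, o, s, a, r)
  "linvisarmi" → prefix "linvi" already present; 5 new (s, a, r, m, i)
  "rorunmor" → 8 new (r, o, r, u, n, m, o, r)
  "rorundeven" → prefix "rorun" already present; 5 new (d, e, v, e, n)
  "talinne" → 7 new (t, a, l, i, n, n, e)
  "rorunrunlu" → prefix "rorun" already present; 5 new (r, u, n, l, u)
  "sar" → prefix "s" already present; 2 new (a, r)
Total nodes = 9 + 3 + 4 + 5 + 5 + 8 + 5 + 7 + 5 + 2 = 53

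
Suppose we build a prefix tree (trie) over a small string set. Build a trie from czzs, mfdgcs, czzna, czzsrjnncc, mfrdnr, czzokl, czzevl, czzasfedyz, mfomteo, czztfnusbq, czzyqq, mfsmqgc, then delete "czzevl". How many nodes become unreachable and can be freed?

After clearing the end-marker at "czzevl", prune upward until reaching a node still needed by another word.
The suffix "evl" (3 nodes) is used only by "czzevl"; the node for "czz" still has the child "s", so pruning stops there.
Nodes removed: 3

3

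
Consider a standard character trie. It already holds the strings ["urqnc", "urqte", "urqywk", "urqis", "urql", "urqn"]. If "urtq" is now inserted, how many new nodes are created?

"ur" is already a path in the trie; the remaining "tq" must be added.
So 4 − 2 = 2 new nodes.

2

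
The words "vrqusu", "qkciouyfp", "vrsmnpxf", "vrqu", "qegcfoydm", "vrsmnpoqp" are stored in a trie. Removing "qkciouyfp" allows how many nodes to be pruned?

8

Walk "qkciouyfp" from the leaf back toward the root, removing each node that no remaining word uses.
The suffix "kciouyfp" (8 nodes) is used only by "qkciouyfp"; the node for "q" still has the child "e", so pruning stops there.
Nodes removed: 8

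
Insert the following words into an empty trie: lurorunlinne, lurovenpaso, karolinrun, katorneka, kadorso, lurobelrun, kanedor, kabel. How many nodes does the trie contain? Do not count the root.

55

Count nodes per top-level branch (shared prefixes stored once):
  'k'-branch (kabel, kadorso, kanedor, karolinrun, katorneka): 30 nodes
  'l'-branch (lurobelrun, lurorunlinne, lurovenpaso): 25 nodes
Sum: 55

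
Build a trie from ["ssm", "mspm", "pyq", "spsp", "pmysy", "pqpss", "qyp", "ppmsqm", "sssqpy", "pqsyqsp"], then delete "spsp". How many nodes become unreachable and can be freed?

3

After clearing the end-marker at "spsp", prune upward until reaching a node still needed by another word.
The suffix "psp" (3 nodes) is used only by "spsp"; the node for "s" still has the child "s", so pruning stops there.
Nodes removed: 3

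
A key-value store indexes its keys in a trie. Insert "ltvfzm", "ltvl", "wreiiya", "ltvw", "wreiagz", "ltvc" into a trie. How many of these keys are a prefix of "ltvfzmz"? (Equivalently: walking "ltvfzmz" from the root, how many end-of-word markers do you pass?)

1

Walk "ltvfzmz" from the root; an end-of-word marker is hit whenever a stored word is a prefix of "ltvfzmz".
Prefixes of the query that are stored words: "ltvfzm"
Count: 1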